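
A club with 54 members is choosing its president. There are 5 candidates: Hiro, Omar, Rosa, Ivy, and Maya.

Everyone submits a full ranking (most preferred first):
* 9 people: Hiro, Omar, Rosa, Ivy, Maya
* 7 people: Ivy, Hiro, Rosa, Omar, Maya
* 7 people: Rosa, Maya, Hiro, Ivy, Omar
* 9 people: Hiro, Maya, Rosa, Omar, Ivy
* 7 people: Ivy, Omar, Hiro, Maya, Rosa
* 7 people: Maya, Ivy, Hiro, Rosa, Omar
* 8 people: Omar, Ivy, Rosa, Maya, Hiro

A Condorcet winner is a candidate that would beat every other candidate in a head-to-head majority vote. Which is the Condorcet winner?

Ivy vs Hiro: 29–25
Ivy vs Omar: 28–26
Ivy vs Rosa: 29–25
Ivy vs Maya: 31–23
Ivy beats every other candidate.

Ivy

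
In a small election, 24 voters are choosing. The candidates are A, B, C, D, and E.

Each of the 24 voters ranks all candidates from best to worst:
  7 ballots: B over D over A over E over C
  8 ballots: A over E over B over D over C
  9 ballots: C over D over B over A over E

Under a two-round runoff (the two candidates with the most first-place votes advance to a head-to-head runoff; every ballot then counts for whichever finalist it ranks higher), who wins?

A

Round 1 first-place votes: A 8, B 7, C 9, D 0, E 0. C and A advance.
Runoff: C is ranked above A on 9 ballots, A above C on 15.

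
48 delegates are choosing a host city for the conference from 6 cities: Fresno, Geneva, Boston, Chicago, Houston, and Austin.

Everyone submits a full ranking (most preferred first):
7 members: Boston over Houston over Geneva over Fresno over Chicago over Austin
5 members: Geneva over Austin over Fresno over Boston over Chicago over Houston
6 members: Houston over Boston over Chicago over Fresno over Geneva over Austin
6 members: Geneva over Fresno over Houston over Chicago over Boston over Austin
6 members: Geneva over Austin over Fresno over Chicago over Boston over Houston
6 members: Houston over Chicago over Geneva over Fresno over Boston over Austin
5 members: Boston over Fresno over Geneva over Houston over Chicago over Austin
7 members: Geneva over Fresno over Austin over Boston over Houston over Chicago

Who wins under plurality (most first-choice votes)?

Geneva

First-place votes: Fresno 0, Geneva 24, Boston 12, Chicago 0, Houston 12, Austin 0.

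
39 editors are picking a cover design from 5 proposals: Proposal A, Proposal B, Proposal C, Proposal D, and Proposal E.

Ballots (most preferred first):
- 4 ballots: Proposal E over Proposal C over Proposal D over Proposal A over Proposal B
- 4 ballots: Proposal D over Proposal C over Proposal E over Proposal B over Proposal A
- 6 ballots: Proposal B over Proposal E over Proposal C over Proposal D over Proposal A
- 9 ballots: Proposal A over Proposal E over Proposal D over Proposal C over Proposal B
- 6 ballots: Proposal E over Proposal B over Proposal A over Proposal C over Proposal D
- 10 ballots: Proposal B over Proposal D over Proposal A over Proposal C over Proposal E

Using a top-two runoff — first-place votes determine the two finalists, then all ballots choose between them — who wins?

Round 1 first-place votes: Proposal A 9, Proposal B 16, Proposal C 0, Proposal D 4, Proposal E 10. Proposal B and Proposal E advance.
Runoff: Proposal B is ranked above Proposal E on 16 ballots, Proposal E above Proposal B on 23.

Proposal E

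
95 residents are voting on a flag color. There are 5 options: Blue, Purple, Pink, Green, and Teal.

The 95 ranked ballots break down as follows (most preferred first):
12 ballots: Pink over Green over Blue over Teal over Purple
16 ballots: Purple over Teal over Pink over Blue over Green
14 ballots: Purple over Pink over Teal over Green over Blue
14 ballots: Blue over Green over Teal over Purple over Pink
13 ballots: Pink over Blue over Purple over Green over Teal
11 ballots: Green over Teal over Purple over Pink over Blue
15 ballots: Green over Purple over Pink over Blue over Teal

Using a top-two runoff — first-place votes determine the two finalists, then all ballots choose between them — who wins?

Round 1 first-place votes: Blue 14, Purple 30, Pink 25, Green 26, Teal 0. Purple and Green advance.
Runoff: Purple is ranked above Green on 43 ballots, Green above Purple on 52.

Green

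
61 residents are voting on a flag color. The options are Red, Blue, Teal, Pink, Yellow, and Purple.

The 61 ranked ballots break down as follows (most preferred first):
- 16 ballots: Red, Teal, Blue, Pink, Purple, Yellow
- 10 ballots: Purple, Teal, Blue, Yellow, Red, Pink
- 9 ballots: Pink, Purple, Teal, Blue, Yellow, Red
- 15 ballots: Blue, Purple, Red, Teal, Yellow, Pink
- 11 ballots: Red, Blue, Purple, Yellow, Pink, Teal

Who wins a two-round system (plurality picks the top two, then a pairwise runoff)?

Blue

Round 1 first-place votes: Red 27, Blue 15, Teal 0, Pink 9, Yellow 0, Purple 10. Red and Blue advance.
Runoff: Red is ranked above Blue on 27 ballots, Blue above Red on 34.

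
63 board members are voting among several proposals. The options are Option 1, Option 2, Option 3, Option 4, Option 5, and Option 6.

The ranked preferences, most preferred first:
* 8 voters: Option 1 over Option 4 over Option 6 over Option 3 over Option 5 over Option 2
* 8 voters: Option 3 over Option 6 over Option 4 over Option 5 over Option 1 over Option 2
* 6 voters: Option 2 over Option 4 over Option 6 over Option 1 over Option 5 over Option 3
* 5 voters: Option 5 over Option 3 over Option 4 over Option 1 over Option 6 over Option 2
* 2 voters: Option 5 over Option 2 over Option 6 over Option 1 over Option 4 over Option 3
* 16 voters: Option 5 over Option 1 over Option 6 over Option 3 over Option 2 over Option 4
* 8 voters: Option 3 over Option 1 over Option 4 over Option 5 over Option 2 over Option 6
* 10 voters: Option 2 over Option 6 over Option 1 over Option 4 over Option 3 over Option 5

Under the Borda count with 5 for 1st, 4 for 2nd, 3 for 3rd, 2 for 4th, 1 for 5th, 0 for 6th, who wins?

Option 1

Option 1: 8×5 + 8×1 + 6×2 + 5×2 + 2×2 + 16×4 + 8×4 + 10×3 = 200
Option 2: 8×0 + 8×0 + 6×5 + 5×0 + 2×4 + 16×1 + 8×1 + 10×5 = 112
Option 3: 8×2 + 8×5 + 6×0 + 5×4 + 2×0 + 16×2 + 8×5 + 10×1 = 158
Option 4: 8×4 + 8×3 + 6×4 + 5×3 + 2×1 + 16×0 + 8×3 + 10×2 = 141
Option 5: 8×1 + 8×2 + 6×1 + 5×5 + 2×5 + 16×5 + 8×2 + 10×0 = 161
Option 6: 8×3 + 8×4 + 6×3 + 5×1 + 2×3 + 16×3 + 8×0 + 10×4 = 173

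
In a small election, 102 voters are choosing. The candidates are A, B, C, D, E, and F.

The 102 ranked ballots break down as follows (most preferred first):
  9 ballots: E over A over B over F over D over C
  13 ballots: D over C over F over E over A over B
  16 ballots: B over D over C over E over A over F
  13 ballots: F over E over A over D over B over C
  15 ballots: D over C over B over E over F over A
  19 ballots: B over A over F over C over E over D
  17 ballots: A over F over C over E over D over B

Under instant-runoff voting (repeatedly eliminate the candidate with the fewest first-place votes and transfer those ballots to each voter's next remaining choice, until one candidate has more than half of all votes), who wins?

Round 1: A 17, B 35, C 0, D 28, E 9, F 13. C eliminated.
Round 2: A 17, B 35, D 28, E 9, F 13. E eliminated.
Round 3: A 26, B 35, D 28, F 13. F eliminated.
Round 4: A 39, B 35, D 28. D eliminated.
Round 5: A 52, B 50. A has a majority (≥52).

A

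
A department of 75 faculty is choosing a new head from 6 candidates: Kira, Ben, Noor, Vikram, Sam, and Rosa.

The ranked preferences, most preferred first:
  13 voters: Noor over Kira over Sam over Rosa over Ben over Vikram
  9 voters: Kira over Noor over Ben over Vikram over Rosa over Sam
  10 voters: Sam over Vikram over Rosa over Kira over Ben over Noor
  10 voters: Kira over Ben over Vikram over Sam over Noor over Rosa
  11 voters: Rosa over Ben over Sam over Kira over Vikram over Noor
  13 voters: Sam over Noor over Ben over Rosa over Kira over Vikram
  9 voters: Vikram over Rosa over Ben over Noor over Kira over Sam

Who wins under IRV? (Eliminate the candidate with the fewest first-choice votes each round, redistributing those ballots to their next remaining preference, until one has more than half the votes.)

Round 1: Kira 19, Ben 0, Noor 13, Vikram 9, Sam 23, Rosa 11. Ben eliminated.
Round 2: Kira 19, Noor 13, Vikram 9, Sam 23, Rosa 11. Vikram eliminated.
Round 3: Kira 19, Noor 13, Sam 23, Rosa 20. Noor eliminated.
Round 4: Kira 32, Sam 23, Rosa 20. Rosa eliminated.
Round 5: Kira 41, Sam 34. Kira has a majority (≥38).

Kira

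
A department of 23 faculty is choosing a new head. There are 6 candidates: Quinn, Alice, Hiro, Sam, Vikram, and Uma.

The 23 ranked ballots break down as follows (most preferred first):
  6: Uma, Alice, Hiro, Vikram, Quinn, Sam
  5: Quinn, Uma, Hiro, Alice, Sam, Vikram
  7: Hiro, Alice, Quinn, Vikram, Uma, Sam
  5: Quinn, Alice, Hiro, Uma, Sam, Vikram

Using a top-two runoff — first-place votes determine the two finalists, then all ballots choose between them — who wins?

Round 1 first-place votes: Quinn 10, Alice 0, Hiro 7, Sam 0, Vikram 0, Uma 6. Quinn and Hiro advance.
Runoff: Quinn is ranked above Hiro on 10 ballots, Hiro above Quinn on 13.

Hiro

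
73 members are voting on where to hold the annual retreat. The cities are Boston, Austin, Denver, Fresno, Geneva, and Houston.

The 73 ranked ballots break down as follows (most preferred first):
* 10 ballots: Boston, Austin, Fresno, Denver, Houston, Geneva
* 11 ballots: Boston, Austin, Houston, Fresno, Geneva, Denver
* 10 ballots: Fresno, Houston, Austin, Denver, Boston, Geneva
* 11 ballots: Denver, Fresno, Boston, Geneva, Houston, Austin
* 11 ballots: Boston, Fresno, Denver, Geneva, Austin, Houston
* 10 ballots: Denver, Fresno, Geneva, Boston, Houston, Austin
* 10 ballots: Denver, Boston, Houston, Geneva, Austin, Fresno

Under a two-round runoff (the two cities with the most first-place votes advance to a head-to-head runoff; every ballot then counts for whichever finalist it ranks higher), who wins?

Round 1 first-place votes: Boston 32, Austin 0, Denver 31, Fresno 10, Geneva 0, Houston 0. Boston and Denver advance.
Runoff: Boston is ranked above Denver on 32 ballots, Denver above Boston on 41.

Denver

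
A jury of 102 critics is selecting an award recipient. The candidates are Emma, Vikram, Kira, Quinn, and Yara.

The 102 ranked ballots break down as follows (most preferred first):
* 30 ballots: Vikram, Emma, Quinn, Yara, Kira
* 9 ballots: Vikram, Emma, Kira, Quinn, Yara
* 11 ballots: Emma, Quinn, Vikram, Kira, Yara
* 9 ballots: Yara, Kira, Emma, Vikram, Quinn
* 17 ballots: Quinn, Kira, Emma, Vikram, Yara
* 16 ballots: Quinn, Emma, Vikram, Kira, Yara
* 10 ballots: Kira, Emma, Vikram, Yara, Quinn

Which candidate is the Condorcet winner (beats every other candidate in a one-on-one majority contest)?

Emma

Emma vs Vikram: 63–39
Emma vs Kira: 66–36
Emma vs Quinn: 69–33
Emma vs Yara: 93–9
Emma beats every other candidate.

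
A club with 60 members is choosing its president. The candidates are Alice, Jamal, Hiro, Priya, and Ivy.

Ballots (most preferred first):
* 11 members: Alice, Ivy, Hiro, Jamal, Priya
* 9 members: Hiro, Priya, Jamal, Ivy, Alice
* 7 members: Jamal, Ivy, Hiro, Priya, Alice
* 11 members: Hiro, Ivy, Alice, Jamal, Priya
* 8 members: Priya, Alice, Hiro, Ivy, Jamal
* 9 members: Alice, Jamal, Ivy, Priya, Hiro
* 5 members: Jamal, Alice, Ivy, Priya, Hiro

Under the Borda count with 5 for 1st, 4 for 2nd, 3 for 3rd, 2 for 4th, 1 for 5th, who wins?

Alice: 11×5 + 9×1 + 7×1 + 11×3 + 8×4 + 9×5 + 5×4 = 201
Jamal: 11×2 + 9×3 + 7×5 + 11×2 + 8×1 + 9×4 + 5×5 = 175
Hiro: 11×3 + 9×5 + 7×3 + 11×5 + 8×3 + 9×1 + 5×1 = 192
Priya: 11×1 + 9×4 + 7×2 + 11×1 + 8×5 + 9×2 + 5×2 = 140
Ivy: 11×4 + 9×2 + 7×4 + 11×4 + 8×2 + 9×3 + 5×3 = 192

Alice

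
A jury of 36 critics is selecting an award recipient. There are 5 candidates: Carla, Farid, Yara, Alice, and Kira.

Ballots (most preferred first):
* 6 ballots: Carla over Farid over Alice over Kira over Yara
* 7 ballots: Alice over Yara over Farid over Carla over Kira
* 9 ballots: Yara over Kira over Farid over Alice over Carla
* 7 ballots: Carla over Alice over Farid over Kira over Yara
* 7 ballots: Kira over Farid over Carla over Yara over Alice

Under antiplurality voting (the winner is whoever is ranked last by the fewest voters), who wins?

Farid

Last-place votes: Carla 9, Farid 0, Yara 13, Alice 7, Kira 7.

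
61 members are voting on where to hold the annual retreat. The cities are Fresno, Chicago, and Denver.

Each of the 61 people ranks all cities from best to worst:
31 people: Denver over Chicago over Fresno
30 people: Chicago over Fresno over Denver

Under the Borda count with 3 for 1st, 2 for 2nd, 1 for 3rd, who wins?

Fresno: 31×1 + 30×2 = 91
Chicago: 31×2 + 30×3 = 152
Denver: 31×3 + 30×1 = 123

Chicago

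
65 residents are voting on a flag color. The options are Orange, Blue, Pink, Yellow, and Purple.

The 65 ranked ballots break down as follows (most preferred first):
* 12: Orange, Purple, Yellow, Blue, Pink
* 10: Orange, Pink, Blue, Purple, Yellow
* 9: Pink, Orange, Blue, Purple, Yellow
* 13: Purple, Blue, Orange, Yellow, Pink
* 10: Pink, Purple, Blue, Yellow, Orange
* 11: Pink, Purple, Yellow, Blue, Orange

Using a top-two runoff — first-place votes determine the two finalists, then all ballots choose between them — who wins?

Round 1 first-place votes: Orange 22, Blue 0, Pink 30, Yellow 0, Purple 13. Pink and Orange advance.
Runoff: Pink is ranked above Orange on 30 ballots, Orange above Pink on 35.

Orange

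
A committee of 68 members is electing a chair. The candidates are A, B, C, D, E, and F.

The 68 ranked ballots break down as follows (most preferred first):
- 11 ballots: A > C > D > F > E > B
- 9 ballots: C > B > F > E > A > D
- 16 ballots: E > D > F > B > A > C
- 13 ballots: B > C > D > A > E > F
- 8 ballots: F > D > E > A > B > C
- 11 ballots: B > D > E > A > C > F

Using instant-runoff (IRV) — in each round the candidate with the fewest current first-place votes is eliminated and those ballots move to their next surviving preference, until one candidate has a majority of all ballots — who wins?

Round 1: A 11, B 24, C 9, D 0, E 16, F 8. D eliminated.
Round 2: A 11, B 24, C 9, E 16, F 8. F eliminated.
Round 3: A 11, B 24, C 9, E 24. C eliminated.
Round 4: A 11, B 33, E 24. A eliminated.
Round 5: B 33, E 35. E has a majority (≥35).

E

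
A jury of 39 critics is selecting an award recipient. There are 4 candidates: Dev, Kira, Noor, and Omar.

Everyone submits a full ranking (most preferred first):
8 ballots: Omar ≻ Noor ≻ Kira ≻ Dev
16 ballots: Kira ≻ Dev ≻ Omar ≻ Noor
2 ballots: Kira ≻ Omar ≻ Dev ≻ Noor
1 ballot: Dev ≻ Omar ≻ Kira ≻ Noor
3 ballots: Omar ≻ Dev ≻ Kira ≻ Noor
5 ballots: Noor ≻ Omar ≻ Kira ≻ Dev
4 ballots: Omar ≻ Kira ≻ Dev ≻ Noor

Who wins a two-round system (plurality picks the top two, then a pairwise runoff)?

Omar

Round 1 first-place votes: Dev 1, Kira 18, Noor 5, Omar 15. Kira and Omar advance.
Runoff: Kira is ranked above Omar on 18 ballots, Omar above Kira on 21.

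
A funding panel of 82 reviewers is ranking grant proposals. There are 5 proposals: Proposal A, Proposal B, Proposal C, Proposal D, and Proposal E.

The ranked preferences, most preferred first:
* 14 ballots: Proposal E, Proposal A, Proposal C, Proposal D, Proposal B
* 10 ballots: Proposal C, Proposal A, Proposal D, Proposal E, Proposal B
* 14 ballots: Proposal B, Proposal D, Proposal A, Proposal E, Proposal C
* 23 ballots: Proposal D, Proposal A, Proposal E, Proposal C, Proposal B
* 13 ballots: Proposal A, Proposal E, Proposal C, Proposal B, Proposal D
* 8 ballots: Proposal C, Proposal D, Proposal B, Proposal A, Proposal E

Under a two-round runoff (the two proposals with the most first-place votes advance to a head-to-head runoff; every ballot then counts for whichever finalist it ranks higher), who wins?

Proposal C

Round 1 first-place votes: Proposal A 13, Proposal B 14, Proposal C 18, Proposal D 23, Proposal E 14. Proposal D and Proposal C advance.
Runoff: Proposal D is ranked above Proposal C on 37 ballots, Proposal C above Proposal D on 45.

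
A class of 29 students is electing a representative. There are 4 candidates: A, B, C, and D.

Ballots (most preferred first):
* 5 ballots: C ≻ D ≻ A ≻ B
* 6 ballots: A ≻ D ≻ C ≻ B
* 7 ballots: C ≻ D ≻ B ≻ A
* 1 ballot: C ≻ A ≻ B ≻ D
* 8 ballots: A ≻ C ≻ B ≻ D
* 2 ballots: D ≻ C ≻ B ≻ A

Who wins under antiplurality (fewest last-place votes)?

Last-place votes: A 9, B 11, C 0, D 9.

C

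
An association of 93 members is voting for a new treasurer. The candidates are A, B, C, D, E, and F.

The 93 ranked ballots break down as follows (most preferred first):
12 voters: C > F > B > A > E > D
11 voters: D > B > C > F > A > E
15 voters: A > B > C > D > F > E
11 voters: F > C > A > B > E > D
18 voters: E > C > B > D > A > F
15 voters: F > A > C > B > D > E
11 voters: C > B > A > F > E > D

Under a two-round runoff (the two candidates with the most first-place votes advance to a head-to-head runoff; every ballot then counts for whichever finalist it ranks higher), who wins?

C

Round 1 first-place votes: A 15, B 0, C 23, D 11, E 18, F 26. F and C advance.
Runoff: F is ranked above C on 26 ballots, C above F on 67.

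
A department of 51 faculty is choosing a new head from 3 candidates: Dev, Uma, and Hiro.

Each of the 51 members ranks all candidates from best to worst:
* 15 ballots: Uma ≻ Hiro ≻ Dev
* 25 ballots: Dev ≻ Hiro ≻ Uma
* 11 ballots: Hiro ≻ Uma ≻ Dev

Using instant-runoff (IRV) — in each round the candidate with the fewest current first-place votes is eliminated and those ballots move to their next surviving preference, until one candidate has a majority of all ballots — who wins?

Round 1: Dev 25, Uma 15, Hiro 11. Hiro eliminated.
Round 2: Dev 25, Uma 26. Uma has a majority (≥26).

Uma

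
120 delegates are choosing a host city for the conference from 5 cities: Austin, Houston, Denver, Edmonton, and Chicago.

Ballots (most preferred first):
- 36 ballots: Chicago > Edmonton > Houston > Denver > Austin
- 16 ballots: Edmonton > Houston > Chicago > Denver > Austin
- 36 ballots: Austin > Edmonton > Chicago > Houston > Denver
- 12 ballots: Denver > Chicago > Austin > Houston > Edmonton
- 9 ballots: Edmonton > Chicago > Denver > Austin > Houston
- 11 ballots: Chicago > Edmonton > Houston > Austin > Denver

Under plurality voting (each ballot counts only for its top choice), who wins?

Chicago

First-place votes: Austin 36, Houston 0, Denver 12, Edmonton 25, Chicago 47.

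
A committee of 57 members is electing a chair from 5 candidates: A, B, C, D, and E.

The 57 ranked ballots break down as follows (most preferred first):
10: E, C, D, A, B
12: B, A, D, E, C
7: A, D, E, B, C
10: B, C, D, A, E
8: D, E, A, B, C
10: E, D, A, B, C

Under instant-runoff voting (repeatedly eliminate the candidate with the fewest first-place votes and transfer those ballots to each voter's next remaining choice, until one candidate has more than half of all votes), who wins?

Round 1: A 7, B 22, C 0, D 8, E 20. C eliminated.
Round 2: A 7, B 22, D 8, E 20. A eliminated.
Round 3: B 22, D 15, E 20. D eliminated.
Round 4: B 22, E 35. E has a majority (≥29).

E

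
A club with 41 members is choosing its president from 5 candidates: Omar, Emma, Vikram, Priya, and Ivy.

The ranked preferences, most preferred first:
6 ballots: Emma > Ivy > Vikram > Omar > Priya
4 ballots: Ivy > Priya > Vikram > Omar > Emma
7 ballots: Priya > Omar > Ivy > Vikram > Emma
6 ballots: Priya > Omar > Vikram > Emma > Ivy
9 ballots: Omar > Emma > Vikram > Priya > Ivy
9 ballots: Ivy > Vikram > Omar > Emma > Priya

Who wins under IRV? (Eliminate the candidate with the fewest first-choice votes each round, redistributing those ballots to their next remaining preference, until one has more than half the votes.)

Round 1: Omar 9, Emma 6, Vikram 0, Priya 13, Ivy 13. Vikram eliminated.
Round 2: Omar 9, Emma 6, Priya 13, Ivy 13. Emma eliminated.
Round 3: Omar 9, Priya 13, Ivy 19. Omar eliminated.
Round 4: Priya 22, Ivy 19. Priya has a majority (≥21).

Priya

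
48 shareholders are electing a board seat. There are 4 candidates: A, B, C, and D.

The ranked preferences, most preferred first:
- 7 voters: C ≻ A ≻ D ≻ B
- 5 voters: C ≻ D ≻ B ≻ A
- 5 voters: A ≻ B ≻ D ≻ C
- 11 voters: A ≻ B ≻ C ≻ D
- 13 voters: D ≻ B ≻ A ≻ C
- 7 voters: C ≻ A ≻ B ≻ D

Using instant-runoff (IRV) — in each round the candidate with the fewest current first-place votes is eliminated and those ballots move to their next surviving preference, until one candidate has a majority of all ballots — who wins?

A

Round 1: A 16, B 0, C 19, D 13. B eliminated.
Round 2: A 16, C 19, D 13. D eliminated.
Round 3: A 29, C 19. A has a majority (≥25).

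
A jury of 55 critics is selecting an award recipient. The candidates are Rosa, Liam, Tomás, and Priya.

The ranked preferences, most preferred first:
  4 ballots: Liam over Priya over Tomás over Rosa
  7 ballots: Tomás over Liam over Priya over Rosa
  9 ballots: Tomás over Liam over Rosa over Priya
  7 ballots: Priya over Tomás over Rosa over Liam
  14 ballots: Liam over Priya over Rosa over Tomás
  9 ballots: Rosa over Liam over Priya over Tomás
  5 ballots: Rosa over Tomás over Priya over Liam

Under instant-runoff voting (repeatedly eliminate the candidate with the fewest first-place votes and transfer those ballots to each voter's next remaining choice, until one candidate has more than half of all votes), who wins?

Tomás

Round 1: Rosa 14, Liam 18, Tomás 16, Priya 7. Priya eliminated.
Round 2: Rosa 14, Liam 18, Tomás 23. Rosa eliminated.
Round 3: Liam 27, Tomás 28. Tomás has a majority (≥28).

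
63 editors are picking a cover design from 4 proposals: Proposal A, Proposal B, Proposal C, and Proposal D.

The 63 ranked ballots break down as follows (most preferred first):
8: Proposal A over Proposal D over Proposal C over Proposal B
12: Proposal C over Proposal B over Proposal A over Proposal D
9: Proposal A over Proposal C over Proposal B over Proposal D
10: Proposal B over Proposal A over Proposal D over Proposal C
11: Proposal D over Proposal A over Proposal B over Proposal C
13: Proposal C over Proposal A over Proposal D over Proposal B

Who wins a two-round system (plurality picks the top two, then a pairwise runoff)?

Round 1 first-place votes: Proposal A 17, Proposal B 10, Proposal C 25, Proposal D 11. Proposal C and Proposal A advance.
Runoff: Proposal C is ranked above Proposal A on 25 ballots, Proposal A above Proposal C on 38.

Proposal A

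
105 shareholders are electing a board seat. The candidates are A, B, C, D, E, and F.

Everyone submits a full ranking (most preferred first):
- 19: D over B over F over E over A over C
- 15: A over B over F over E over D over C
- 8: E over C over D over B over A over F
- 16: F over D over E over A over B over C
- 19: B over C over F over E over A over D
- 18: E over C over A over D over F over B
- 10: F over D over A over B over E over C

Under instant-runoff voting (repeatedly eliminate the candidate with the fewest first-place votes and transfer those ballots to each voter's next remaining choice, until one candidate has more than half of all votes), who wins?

Round 1: A 15, B 19, C 0, D 19, E 26, F 26. C eliminated.
Round 2: A 15, B 19, D 19, E 26, F 26. A eliminated.
Round 3: B 34, D 19, E 26, F 26. D eliminated.
Round 4: B 53, E 26, F 26. B has a majority (≥53).

B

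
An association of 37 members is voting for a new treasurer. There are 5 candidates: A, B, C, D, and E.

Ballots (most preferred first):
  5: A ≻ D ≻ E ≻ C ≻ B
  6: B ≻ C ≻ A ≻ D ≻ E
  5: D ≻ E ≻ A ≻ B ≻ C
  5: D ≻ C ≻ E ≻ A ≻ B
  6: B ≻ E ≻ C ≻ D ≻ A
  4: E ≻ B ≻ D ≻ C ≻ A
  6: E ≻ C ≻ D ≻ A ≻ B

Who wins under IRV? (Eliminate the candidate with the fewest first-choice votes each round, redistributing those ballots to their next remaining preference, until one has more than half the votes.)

D

Round 1: A 5, B 12, C 0, D 10, E 10. C eliminated.
Round 2: A 5, B 12, D 10, E 10. A eliminated.
Round 3: B 12, D 15, E 10. E eliminated.
Round 4: B 16, D 21. D has a majority (≥19).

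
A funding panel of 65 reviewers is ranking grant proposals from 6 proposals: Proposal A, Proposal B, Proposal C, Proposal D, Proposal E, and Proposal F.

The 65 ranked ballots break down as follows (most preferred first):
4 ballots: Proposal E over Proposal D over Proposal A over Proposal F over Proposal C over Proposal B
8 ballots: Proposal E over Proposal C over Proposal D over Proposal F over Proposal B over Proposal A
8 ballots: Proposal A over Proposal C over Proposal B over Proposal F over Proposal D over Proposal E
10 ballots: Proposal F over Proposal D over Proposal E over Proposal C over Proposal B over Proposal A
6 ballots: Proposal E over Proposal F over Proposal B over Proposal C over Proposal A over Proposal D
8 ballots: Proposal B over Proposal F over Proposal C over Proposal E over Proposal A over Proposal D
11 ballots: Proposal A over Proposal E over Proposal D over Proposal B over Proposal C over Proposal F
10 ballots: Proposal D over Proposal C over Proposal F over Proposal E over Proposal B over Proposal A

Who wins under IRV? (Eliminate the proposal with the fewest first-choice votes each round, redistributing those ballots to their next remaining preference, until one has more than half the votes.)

Round 1: Proposal A 19, Proposal B 8, Proposal C 0, Proposal D 10, Proposal E 18, Proposal F 10. Proposal C eliminated.
Round 2: Proposal A 19, Proposal B 8, Proposal D 10, Proposal E 18, Proposal F 10. Proposal B eliminated.
Round 3: Proposal A 19, Proposal D 10, Proposal E 18, Proposal F 18. Proposal D eliminated.
Round 4: Proposal A 19, Proposal E 18, Proposal F 28. Proposal E eliminated.
Round 5: Proposal A 23, Proposal F 42. Proposal F has a majority (≥33).

Proposal F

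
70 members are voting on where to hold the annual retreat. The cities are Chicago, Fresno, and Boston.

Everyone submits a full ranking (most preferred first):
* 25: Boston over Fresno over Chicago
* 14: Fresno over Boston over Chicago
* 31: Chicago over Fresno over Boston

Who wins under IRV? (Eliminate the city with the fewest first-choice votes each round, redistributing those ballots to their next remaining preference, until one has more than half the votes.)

Boston

Round 1: Chicago 31, Fresno 14, Boston 25. Fresno eliminated.
Round 2: Chicago 31, Boston 39. Boston has a majority (≥36).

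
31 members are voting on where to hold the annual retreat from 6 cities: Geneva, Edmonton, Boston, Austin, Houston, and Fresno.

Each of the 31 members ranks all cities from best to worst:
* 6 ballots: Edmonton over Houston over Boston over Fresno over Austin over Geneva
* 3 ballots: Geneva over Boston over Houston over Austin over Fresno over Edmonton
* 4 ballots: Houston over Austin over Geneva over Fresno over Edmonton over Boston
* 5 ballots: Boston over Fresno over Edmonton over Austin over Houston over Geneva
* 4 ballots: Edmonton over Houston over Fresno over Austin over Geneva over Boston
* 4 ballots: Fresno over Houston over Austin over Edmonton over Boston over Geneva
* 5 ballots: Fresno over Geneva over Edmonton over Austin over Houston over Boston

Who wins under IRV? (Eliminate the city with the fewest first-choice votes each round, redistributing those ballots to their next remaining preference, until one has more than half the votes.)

Fresno

Round 1: Geneva 3, Edmonton 10, Boston 5, Austin 0, Houston 4, Fresno 9. Austin eliminated.
Round 2: Geneva 3, Edmonton 10, Boston 5, Houston 4, Fresno 9. Geneva eliminated.
Round 3: Edmonton 10, Boston 8, Houston 4, Fresno 9. Houston eliminated.
Round 4: Edmonton 10, Boston 8, Fresno 13. Boston eliminated.
Round 5: Edmonton 10, Fresno 21. Fresno has a majority (≥16).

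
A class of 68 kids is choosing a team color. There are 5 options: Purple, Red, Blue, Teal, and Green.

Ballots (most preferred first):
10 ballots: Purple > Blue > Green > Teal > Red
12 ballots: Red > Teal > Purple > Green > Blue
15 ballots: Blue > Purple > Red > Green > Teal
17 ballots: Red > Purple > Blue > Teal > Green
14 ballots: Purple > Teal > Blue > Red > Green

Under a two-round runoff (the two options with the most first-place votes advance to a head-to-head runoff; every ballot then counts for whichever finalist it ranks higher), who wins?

Purple

Round 1 first-place votes: Purple 24, Red 29, Blue 15, Teal 0, Green 0. Red and Purple advance.
Runoff: Red is ranked above Purple on 29 ballots, Purple above Red on 39.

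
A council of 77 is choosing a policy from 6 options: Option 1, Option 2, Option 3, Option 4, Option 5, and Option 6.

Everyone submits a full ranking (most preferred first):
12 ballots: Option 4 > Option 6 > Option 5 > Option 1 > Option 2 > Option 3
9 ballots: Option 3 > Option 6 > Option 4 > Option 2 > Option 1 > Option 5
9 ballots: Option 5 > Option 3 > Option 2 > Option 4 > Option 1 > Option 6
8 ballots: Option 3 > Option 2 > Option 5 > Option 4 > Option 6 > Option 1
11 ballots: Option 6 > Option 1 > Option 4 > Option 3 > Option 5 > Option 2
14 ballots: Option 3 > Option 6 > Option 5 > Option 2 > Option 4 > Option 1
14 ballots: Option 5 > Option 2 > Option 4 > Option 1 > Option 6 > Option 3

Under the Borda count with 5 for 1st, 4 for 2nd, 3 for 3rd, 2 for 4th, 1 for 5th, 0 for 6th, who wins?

Option 1: 12×2 + 9×1 + 9×1 + 8×0 + 11×4 + 14×0 + 14×2 = 114
Option 2: 12×1 + 9×2 + 9×3 + 8×4 + 11×0 + 14×2 + 14×4 = 173
Option 3: 12×0 + 9×5 + 9×4 + 8×5 + 11×2 + 14×5 + 14×0 = 213
Option 4: 12×5 + 9×3 + 9×2 + 8×2 + 11×3 + 14×1 + 14×3 = 210
Option 5: 12×3 + 9×0 + 9×5 + 8×3 + 11×1 + 14×3 + 14×5 = 228
Option 6: 12×4 + 9×4 + 9×0 + 8×1 + 11×5 + 14×4 + 14×1 = 217

Option 5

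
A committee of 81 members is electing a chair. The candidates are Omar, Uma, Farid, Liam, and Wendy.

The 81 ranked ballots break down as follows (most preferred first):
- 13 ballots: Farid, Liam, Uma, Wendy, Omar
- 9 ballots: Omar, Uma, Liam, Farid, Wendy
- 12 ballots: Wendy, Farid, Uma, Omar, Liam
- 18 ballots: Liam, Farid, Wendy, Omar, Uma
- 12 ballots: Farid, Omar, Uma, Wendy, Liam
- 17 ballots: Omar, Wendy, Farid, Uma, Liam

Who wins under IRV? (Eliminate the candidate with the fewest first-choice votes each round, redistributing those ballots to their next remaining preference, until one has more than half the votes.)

Round 1: Omar 26, Uma 0, Farid 25, Liam 18, Wendy 12. Uma eliminated.
Round 2: Omar 26, Farid 25, Liam 18, Wendy 12. Wendy eliminated.
Round 3: Omar 26, Farid 37, Liam 18. Liam eliminated.
Round 4: Omar 26, Farid 55. Farid has a majority (≥41).

Farid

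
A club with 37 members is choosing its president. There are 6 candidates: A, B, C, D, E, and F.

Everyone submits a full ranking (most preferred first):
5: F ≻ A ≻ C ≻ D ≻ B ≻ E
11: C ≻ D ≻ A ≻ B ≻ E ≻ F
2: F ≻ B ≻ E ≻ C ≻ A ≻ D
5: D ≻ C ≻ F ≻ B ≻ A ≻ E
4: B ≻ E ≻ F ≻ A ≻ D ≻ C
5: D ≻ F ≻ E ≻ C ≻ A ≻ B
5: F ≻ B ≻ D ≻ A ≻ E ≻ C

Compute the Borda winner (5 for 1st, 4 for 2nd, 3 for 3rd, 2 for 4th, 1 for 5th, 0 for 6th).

A: 5×4 + 11×3 + 2×1 + 5×1 + 4×2 + 5×1 + 5×2 = 83
B: 5×1 + 11×2 + 2×4 + 5×2 + 4×5 + 5×0 + 5×4 = 85
C: 5×3 + 11×5 + 2×2 + 5×4 + 4×0 + 5×2 + 5×0 = 104
D: 5×2 + 11×4 + 2×0 + 5×5 + 4×1 + 5×5 + 5×3 = 123
E: 5×0 + 11×1 + 2×3 + 5×0 + 4×4 + 5×3 + 5×1 = 53
F: 5×5 + 11×0 + 2×5 + 5×3 + 4×3 + 5×4 + 5×5 = 107

D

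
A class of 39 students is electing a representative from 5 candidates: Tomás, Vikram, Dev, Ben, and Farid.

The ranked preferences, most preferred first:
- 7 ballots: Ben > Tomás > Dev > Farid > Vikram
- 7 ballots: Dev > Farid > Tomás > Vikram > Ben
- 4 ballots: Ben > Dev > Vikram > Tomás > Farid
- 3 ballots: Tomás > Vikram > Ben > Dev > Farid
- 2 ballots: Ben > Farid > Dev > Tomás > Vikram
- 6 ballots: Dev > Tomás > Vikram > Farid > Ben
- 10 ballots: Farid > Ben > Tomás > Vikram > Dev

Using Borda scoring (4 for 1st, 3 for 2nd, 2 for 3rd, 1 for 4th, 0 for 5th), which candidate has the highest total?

Tomás: 7×3 + 7×2 + 4×1 + 3×4 + 2×1 + 6×3 + 10×2 = 91
Vikram: 7×0 + 7×1 + 4×2 + 3×3 + 2×0 + 6×2 + 10×1 = 46
Dev: 7×2 + 7×4 + 4×3 + 3×1 + 2×2 + 6×4 + 10×0 = 85
Ben: 7×4 + 7×0 + 4×4 + 3×2 + 2×4 + 6×0 + 10×3 = 88
Farid: 7×1 + 7×3 + 4×0 + 3×0 + 2×3 + 6×1 + 10×4 = 80

Tomás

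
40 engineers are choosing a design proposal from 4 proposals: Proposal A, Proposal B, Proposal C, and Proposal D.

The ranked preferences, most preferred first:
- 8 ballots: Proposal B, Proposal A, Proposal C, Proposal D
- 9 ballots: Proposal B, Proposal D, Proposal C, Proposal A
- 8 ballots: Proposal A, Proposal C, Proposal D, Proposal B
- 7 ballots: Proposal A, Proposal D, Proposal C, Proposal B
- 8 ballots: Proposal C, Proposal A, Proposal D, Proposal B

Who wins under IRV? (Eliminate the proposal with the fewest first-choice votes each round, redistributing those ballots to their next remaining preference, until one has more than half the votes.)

Round 1: Proposal A 15, Proposal B 17, Proposal C 8, Proposal D 0. Proposal D eliminated.
Round 2: Proposal A 15, Proposal B 17, Proposal C 8. Proposal C eliminated.
Round 3: Proposal A 23, Proposal B 17. Proposal A has a majority (≥21).

Proposal A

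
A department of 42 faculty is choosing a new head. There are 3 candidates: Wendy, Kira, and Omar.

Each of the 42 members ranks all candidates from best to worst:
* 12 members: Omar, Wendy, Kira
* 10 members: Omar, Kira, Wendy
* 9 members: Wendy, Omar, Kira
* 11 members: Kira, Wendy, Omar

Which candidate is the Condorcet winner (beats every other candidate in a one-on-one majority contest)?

Omar vs Wendy: 22–20
Omar vs Kira: 31–11
Omar beats every other candidate.

Omar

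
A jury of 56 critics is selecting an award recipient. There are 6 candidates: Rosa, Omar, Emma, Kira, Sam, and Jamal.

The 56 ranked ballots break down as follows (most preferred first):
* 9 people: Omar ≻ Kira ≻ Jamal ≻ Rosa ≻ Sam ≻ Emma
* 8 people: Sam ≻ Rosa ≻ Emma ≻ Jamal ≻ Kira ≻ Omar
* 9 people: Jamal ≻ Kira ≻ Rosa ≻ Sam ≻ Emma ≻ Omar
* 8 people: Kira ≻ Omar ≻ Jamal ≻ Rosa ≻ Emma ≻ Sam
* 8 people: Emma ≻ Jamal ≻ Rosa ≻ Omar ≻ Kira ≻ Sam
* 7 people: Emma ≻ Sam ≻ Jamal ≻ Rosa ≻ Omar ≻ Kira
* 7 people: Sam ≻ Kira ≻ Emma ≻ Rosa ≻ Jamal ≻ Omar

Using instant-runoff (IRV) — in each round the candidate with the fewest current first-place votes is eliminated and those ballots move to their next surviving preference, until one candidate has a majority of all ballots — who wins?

Sam

Round 1: Rosa 0, Omar 9, Emma 15, Kira 8, Sam 15, Jamal 9. Rosa eliminated.
Round 2: Omar 9, Emma 15, Kira 8, Sam 15, Jamal 9. Kira eliminated.
Round 3: Omar 17, Emma 15, Sam 15, Jamal 9. Jamal eliminated.
Round 4: Omar 17, Emma 15, Sam 24. Emma eliminated.
Round 5: Omar 25, Sam 31. Sam has a majority (≥29).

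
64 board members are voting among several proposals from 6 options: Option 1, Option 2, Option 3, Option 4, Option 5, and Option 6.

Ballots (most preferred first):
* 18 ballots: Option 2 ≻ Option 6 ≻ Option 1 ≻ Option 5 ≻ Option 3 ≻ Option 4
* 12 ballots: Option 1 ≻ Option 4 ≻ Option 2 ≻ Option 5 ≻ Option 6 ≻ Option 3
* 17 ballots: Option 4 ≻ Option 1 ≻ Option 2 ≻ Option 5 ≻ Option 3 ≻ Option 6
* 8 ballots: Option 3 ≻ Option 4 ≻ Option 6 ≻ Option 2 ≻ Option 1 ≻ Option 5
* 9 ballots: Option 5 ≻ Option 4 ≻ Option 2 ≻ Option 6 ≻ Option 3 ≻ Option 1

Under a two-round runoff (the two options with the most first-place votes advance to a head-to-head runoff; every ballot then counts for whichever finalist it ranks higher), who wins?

Round 1 first-place votes: Option 1 12, Option 2 18, Option 3 8, Option 4 17, Option 5 9, Option 6 0. Option 2 and Option 4 advance.
Runoff: Option 2 is ranked above Option 4 on 18 ballots, Option 4 above Option 2 on 46.

Option 4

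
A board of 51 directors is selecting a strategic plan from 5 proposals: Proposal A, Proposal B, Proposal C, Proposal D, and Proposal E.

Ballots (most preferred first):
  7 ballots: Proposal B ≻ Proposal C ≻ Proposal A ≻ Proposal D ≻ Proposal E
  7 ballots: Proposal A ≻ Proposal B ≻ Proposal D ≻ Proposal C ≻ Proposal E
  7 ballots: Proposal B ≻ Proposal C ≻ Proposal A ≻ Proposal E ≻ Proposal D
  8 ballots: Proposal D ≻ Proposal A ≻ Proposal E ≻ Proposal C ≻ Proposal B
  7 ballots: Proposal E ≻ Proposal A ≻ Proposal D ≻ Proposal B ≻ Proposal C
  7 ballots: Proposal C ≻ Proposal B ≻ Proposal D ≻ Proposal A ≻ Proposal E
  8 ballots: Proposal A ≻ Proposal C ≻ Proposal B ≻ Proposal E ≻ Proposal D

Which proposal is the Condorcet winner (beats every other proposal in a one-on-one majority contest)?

Proposal A vs Proposal B: 30–21
Proposal A vs Proposal C: 30–21
Proposal A vs Proposal D: 36–15
Proposal A vs Proposal E: 44–7
Proposal A beats every other proposal.

Proposal A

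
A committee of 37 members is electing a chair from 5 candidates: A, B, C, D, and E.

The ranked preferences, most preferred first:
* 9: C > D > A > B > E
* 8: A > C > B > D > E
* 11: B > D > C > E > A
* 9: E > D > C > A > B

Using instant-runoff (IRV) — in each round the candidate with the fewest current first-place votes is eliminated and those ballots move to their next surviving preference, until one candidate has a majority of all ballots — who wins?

C

Round 1: A 8, B 11, C 9, D 0, E 9. D eliminated.
Round 2: A 8, B 11, C 9, E 9. A eliminated.
Round 3: B 11, C 17, E 9. E eliminated.
Round 4: B 11, C 26. C has a majority (≥19).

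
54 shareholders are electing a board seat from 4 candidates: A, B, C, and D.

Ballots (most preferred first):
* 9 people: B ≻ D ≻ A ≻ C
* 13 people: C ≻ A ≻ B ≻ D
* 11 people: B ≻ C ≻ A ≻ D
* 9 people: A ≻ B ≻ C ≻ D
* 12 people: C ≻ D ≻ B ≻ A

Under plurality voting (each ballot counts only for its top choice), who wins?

First-place votes: A 9, B 20, C 25, D 0.

C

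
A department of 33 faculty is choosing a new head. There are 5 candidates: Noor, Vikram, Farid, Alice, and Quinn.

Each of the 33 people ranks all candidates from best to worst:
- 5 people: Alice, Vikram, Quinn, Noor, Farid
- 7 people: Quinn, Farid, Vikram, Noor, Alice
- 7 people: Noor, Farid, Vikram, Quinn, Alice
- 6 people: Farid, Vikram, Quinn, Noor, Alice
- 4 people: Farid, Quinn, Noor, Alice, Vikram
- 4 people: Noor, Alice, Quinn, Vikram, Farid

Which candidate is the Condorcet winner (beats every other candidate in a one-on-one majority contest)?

Farid

Farid vs Noor: 17–16
Farid vs Vikram: 24–9
Farid vs Alice: 24–9
Farid vs Quinn: 17–16
Farid beats every other candidate.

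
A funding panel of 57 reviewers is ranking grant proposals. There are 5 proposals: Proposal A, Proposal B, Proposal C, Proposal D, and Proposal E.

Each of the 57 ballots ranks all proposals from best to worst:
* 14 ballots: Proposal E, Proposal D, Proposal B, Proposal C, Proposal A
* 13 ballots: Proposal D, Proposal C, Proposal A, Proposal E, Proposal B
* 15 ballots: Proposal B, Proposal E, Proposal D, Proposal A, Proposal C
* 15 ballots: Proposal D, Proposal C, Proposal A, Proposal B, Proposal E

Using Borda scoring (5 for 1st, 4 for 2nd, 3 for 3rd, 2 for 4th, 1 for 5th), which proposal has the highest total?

Proposal D

Proposal A: 14×1 + 13×3 + 15×2 + 15×3 = 128
Proposal B: 14×3 + 13×1 + 15×5 + 15×2 = 160
Proposal C: 14×2 + 13×4 + 15×1 + 15×4 = 155
Proposal D: 14×4 + 13×5 + 15×3 + 15×5 = 241
Proposal E: 14×5 + 13×2 + 15×4 + 15×1 = 171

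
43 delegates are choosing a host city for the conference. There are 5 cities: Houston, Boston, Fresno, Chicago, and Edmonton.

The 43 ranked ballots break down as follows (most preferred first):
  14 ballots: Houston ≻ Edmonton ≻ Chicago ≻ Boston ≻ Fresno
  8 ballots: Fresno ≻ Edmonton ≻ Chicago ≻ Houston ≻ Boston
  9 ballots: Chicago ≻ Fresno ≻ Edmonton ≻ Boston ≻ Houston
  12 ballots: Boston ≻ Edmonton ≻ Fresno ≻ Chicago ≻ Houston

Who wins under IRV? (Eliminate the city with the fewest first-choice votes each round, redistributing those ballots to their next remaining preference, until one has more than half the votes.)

Round 1: Houston 14, Boston 12, Fresno 8, Chicago 9, Edmonton 0. Edmonton eliminated.
Round 2: Houston 14, Boston 12, Fresno 8, Chicago 9. Fresno eliminated.
Round 3: Houston 14, Boston 12, Chicago 17. Boston eliminated.
Round 4: Houston 14, Chicago 29. Chicago has a majority (≥22).

Chicago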